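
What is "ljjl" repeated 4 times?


Input string: 'ljjl'
Operation: repeat 4 times
Concatenation: 'ljjl' + 'ljjl' + 'ljjl' + 'ljjl'
Result: ljjlljjlljjlljjl


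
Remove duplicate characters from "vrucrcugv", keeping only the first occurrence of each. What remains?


Input: 'vrucrcugv'
Operation: keep first occurrence of each character
Scan: s[0]='v' new -> keep; s[1]='r' new -> keep; s[2]='u' new -> keep; s[3]='c' new -> keep; s[4]='r' seen -> skip; s[5]='c' seen -> skip; s[6]='u' seen -> skip; s[7]='g' new -> keep; s[8]='v' seen -> skip
Result: vrucg


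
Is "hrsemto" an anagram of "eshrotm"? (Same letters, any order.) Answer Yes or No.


String 1: 'eshrotm' -> sorted: 'ehmorst'
String 2: 'hrsemto' -> sorted: 'ehmorst'
Compare sorted forms: 'ehmorst' == 'ehmorst'
Anagram: Yes


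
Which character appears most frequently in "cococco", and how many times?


Input: 'cococco'
Operation: tally each character
Counts: 'c':4, 'o':3
Maximum: 'c' appears 4 times


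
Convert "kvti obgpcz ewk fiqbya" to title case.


Input string: 'kvti obgpcz ewk fiqbya'
Operation: capitalize first letter of each word
Word transformations: 'kvti'->'Kvti', 'obgpcz'->'Obgpcz', 'ewk'->'Ewk', 'fiqbya'->'Fiqbya'
Result: Kvti Obgpcz Ewk Fiqbya


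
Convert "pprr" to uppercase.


Input string: 'pprr'
Operation: convert each letter to uppercase
Mapping: 'p'->'P', 'p'->'P', 'r'->'R', 'r'->'R'
Result: PPRR


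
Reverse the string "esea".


Input string: 'esea'
Operation: reverse character order
Original order: 'e' -> 's' -> 'e' -> 'a'
Reversed order: 'a' -> 'e' -> 's' -> 'e'
Result: aese


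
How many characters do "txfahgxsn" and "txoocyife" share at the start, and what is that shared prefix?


String 1: 'txfahgxsn'
String 2: 'txoocyife'
Compare position by position:
pos 0: 't' vs 't' match
pos 1: 'x' vs 'x' match
pos 2: 'f' vs 'o' differ -> stop
Longest common prefix: "tx" (length 2)


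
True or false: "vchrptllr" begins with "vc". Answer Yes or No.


Input string: 'vchrptllr'
Prefix to check: 'vc'
First 2 characters of input: 'vc'
Match: True
Result: Yes


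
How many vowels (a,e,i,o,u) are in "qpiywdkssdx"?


Input string: 'qpiywdkssdx'
Operation: count vowels (a, e, i, o, u)
Scan: s[0]='q', s[1]='p', s[2]='i' (vowel), s[3]='y', s[4]='w', s[5]='d', s[6]='k', s[7]='s', s[8]='s', s[9]='d', s[10]='x'
Vowels found: 1
Result: 1


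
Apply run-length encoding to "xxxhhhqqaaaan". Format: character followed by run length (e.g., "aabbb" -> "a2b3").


Input: 'xxxhhhqqaaaan'
Operation: identify consecutive runs
Runs: 'xxx' -> x3, 'hhh' -> h3, 'qq' -> q2, 'aaaa' -> a4, 'n' -> n1
Encoded: x3h3q2a4n1


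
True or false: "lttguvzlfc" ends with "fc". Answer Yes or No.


Input string: 'lttguvzlfc'
Suffix to check: 'fc'
Last 2 characters of input: 'fc'
Match: True
Result: Yes


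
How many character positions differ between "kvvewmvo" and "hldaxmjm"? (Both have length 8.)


String 1: 'kvvewmvo'
String 2: 'hldaxmjm'
Compare each position: pos 0: 'k'!='h', pos 1: 'v'!='l', pos 2: 'v'!='d', pos 3: 'e'!='a', pos 4: 'w'!='x', pos 5: 'm'=='m', pos 6: 'v'!='j', pos 7: 'o'!='m'
Differing positions: 7
Hamming distance: 7


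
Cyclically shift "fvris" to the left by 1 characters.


Input: 'fvris', shift = 1
Operation: split at index 1 and swap parts
Front part s[0:1] = 'f'
Back part s[1:] = 'vris'
Rotated = back + front = 'vris' + 'f'
Result: vrisf


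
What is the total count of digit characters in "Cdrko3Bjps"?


Input string: 'Cdrko3Bjps'
Operation: count digit characters (0-9)
Scan: 'C', 'd', 'r', 'k', 'o', '3'(digit), 'B', 'j', 'p', 's'
Digits found: 1
Result: 1


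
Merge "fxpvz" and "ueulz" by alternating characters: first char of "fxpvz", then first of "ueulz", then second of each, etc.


String 1: 'fxpvz'
String 2: 'ueulz'
Operation: alternate characters
Pairs: 'f'+'u', 'x'+'e', 'p'+'u', 'v'+'l', 'z'+'z'
Result: fuxepuvlzz


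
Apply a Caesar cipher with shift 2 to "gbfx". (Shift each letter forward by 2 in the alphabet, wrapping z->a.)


Input: 'gbfx', shift = 2
Operation: for each letter, (position + 2) mod 26
Mapping: 'g'(6+2=8)->'i', 'b'(1+2=3)->'d', 'f'(5+2=7)->'h', 'x'(23+2=25)->'z'
Result: idhz


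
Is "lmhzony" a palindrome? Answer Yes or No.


Input string: 'lmhzony'
Reversed: 'ynozhml'
Compare pairs: s[0]='l' vs s[6]='y' (mismatch), s[1]='m' vs s[5]='n' (mismatch), s[2]='h' vs s[4]='o' (mismatch)
Palindrome: No


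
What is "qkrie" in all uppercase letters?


Input string: 'qkrie'
Operation: convert each letter to uppercase
Mapping: 'q'->'Q', 'k'->'K', 'r'->'R', 'i'->'I', 'e'->'E'
Result: QKRIE


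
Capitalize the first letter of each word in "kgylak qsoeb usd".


Input string: 'kgylak qsoeb usd'
Operation: capitalize first letter of each word
Word transformations: 'kgylak'->'Kgylak', 'qsoeb'->'Qsoeb', 'usd'->'Usd'
Result: Kgylak Qsoeb Usd


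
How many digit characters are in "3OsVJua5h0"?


Input string: '3OsVJua5h0'
Operation: count digit characters (0-9)
Scan: '3'(digit), 'O', 's', 'V', 'J', 'u', 'a', '5'(digit), 'h', '0'(digit)
Digits found: 3
Result: 3


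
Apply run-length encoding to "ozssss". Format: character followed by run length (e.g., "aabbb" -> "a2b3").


Input: 'ozssss'
Operation: identify consecutive runs
Runs: 'o' -> o1, 'z' -> z1, 'ssss' -> s4
Encoded: o1z1s4


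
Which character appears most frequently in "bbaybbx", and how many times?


Input: 'bbaybbx'
Operation: tally each character
Counts: 'a':1, 'b':4, 'x':1, 'y':1
Maximum: 'b' appears 4 times


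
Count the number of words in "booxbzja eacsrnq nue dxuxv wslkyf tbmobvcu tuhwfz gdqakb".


Input string: 'booxbzja eacsrnq nue dxuxv wslkyf tbmobvcu tuhwfz gdqakb'
Operation: split by spaces
Words found: 'booxbzja', 'eacsrnq', 'nue', 'dxuxv', 'wslkyf', 'tbmobvcu', 'tuhwfz', 'gdqakb'
Word count: 8


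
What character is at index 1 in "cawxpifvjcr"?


Input string: 'cawxpifvjcr'
Operation: get character at index 1
Index mapping: s[0]='c', s[1]='a'
Result: 'a'


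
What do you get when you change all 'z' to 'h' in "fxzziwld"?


Input string: 'fxzziwld'
Operation: replace 'z' with 'h'
Positions of 'z': 2, 3
After replacement: fxhhiwld


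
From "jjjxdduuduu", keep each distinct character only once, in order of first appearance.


Input: 'jjjxdduuduu'
Operation: keep first occurrence of each character
Scan: s[0]='j' new -> keep; s[1]='j' seen -> skip; s[2]='j' seen -> skip; s[3]='x' new -> keep; s[4]='d' new -> keep; s[5]='d' seen -> skip; s[6]='u' new -> keep; s[7]='u' seen -> skip; s[8]='d' seen -> skip; s[9]='u' seen -> skip; s[10]='u' seen -> skip
Result: jxdu


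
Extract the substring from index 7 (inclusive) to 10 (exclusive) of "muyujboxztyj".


Input string: 'muyujboxztyj'
Operation: slice [7:10]
Extract characters: s[7]='x', s[8]='z', s[9]='t'
Result: xzt


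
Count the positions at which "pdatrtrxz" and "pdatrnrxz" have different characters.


String 1: 'pdatrtrxz'
String 2: 'pdatrnrxz'
Compare each position: pos 0: 'p'=='p', pos 1: 'd'=='d', pos 2: 'a'=='a', pos 3: 't'=='t', pos 4: 'r'=='r', pos 5: 't'!='n', pos 6: 'r'=='r', pos 7: 'x'=='x', pos 8: 'z'=='z'
Differing positions: 1
Hamming distance: 1


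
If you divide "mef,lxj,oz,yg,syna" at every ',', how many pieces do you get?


Input string: 'mef,lxj,oz,yg,syna'
Delimiter: ','
Split result: 'mef', 'lxj', 'oz', 'yg', 'syna'
Number of parts: 5


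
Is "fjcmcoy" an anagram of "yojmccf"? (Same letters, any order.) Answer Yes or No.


String 1: 'yojmccf' -> sorted: 'ccfjmoy'
String 2: 'fjcmcoy' -> sorted: 'ccfjmoy'
Compare sorted forms: 'ccfjmoy' == 'ccfjmoy'
Anagram: Yes


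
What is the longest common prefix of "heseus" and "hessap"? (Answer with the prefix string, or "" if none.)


String 1: 'heseus'
String 2: 'hessap'
Compare position by position:
pos 0: 'h' vs 'h' match
pos 1: 'e' vs 'e' match
pos 2: 's' vs 's' match
pos 3: 'e' vs 's' differ -> stop
Longest common prefix: "hes" (length 3)


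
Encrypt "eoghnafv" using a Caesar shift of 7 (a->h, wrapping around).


Input: 'eoghnafv', shift = 7
Operation: for each letter, (position + 7) mod 26
Mapping: 'e'(4+7=11)->'l', 'o'(14+7=21)->'v', 'g'(6+7=13)->'n', 'h'(7+7=14)->'o', 'n'(13+7=20)->'u', 'a'(0+7=7)->'h', 'f'(5+7=12)->'m', 'v'(21+7=28, 28 mod 26=2)->'c'
Result: lvnouhmc


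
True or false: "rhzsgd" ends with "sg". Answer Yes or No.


Input string: 'rhzsgd'
Suffix to check: 'sg'
Last 2 characters of input: 'gd'
Match: False
Result: No


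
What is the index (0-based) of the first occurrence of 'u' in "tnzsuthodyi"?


Input string: 'tnzsuthodyi'
Target: 'u'
Scanning left to right: s[0]='t', s[1]='n', s[2]='z', s[3]='s', s[4]='u'
First match at index: 4


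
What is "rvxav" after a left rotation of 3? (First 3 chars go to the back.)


Input: 'rvxav', shift = 3
Operation: split at index 3 and swap parts
Front part s[0:3] = 'rvx'
Back part s[3:] = 'av'
Rotated = back + front = 'av' + 'rvx'
Result: avrvx


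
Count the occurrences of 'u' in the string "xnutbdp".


Input string: 'xnutbdp'
Target character: 'u'
Scan each position: s[2]='u'
Matches found at indices: 2
Total: 1


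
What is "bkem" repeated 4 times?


Input string: 'bkem'
Operation: repeat 4 times
Concatenation: 'bkem' + 'bkem' + 'bkem' + 'bkem'
Result: bkembkembkembkem


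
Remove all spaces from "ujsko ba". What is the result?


Input string: 'ujsko ba'
Operation: remove all spaces
Words: 'ujsko', 'ba'
Join without spaces: ujskoba


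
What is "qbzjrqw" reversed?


Input string: 'qbzjrqw'
Operation: reverse character order
Original order: 'q' -> 'b' -> 'z' -> 'j' -> 'r' -> 'q' -> 'w'
Reversed order: 'w' -> 'q' -> 'r' -> 'j' -> 'z' -> 'b' -> 'q'
Result: wqrjzbq


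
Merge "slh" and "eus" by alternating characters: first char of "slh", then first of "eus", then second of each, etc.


String 1: 'slh'
String 2: 'eus'
Operation: alternate characters
Pairs: 's'+'e', 'l'+'u', 'h'+'s'
Result: seluhs


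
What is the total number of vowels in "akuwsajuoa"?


Input string: 'akuwsajuoa'
Operation: count vowels (a, e, i, o, u)
Scan: s[0]='a' (vowel), s[1]='k', s[2]='u' (vowel), s[3]='w', s[4]='s', s[5]='a' (vowel), s[6]='j', s[7]='u' (vowel), s[8]='o' (vowel), s[9]='a' (vowel)
Vowels found: 6
Result: 6


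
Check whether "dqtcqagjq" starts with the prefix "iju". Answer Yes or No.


Input string: 'dqtcqagjq'
Prefix to check: 'iju'
First 3 characters of input: 'dqt'
Match: False
Result: No


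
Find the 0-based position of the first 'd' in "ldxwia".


Input string: 'ldxwia'
Target: 'd'
Scanning left to right: s[0]='l', s[1]='d'
First match at index: 1


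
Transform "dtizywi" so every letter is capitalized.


Input string: 'dtizywi'
Operation: convert each letter to uppercase
Mapping: 'd'->'D', 't'->'T', 'i'->'I', 'z'->'Z', 'y'->'Y', 'w'->'W', 'i'->'I'
Result: DTIZYWI


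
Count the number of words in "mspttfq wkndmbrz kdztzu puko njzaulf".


Input string: 'mspttfq wkndmbrz kdztzu puko njzaulf'
Operation: split by spaces
Words found: 'mspttfq', 'wkndmbrz', 'kdztzu', 'puko', 'njzaulf'
Word count: 5


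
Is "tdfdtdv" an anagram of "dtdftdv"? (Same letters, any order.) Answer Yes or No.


String 1: 'dtdftdv' -> sorted: 'dddfttv'
String 2: 'tdfdtdv' -> sorted: 'dddfttv'
Compare sorted forms: 'dddfttv' == 'dddfttv'
Anagram: Yes


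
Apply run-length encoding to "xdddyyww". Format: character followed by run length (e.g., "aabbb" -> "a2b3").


Input: 'xdddyyww'
Operation: identify consecutive runs
Runs: 'x' -> x1, 'ddd' -> d3, 'yy' -> y2, 'ww' -> w2
Encoded: x1d3y2w2


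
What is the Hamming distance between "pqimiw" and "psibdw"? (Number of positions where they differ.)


String 1: 'pqimiw'
String 2: 'psibdw'
Compare each position: pos 0: 'p'=='p', pos 1: 'q'!='s', pos 2: 'i'=='i', pos 3: 'm'!='b', pos 4: 'i'!='d', pos 5: 'w'=='w'
Differing positions: 3
Hamming distance: 3


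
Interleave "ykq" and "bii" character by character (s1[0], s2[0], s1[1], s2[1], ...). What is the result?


String 1: 'ykq'
String 2: 'bii'
Operation: alternate characters
Pairs: 'y'+'b', 'k'+'i', 'q'+'i'
Result: ybkiqi


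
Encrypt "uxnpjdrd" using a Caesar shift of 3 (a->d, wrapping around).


Input: 'uxnpjdrd', shift = 3
Operation: for each letter, (position + 3) mod 26
Mapping: 'u'(20+3=23)->'x', 'x'(23+3=26, 26 mod 26=0)->'a', 'n'(13+3=16)->'q', 'p'(15+3=18)->'s', 'j'(9+3=12)->'m', 'd'(3+3=6)->'g', 'r'(17+3=20)->'u', 'd'(3+3=6)->'g'
Result: xaqsmgug


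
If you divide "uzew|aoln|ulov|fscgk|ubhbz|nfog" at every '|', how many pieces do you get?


Input string: 'uzew|aoln|ulov|fscgk|ubhbz|nfog'
Delimiter: '|'
Split result: 'uzew', 'aoln', 'ulov', 'fscgk', 'ubhbz', 'nfog'
Number of parts: 6


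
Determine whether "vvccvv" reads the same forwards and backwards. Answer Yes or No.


Input string: 'vvccvv'
Reversed: 'vvccvv'
Compare pairs: s[0]='v' vs s[5]='v' (match), s[1]='v' vs s[4]='v' (match), s[2]='c' vs s[3]='c' (match)
Palindrome: Yes


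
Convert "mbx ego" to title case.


Input string: 'mbx ego'
Operation: capitalize first letter of each word
Word transformations: 'mbx'->'Mbx', 'ego'->'Ego'
Result: Mbx Ego


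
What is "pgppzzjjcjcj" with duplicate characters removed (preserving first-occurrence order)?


Input: 'pgppzzjjcjcj'
Operation: keep first occurrence of each character
Scan: s[0]='p' new -> keep; s[1]='g' new -> keep; s[2]='p' seen -> skip; s[3]='p' seen -> skip; s[4]='z' new -> keep; s[5]='z' seen -> skip; s[6]='j' new -> keep; s[7]='j' seen -> skip; s[8]='c' new -> keep; s[9]='j' seen -> skip; s[10]='c' seen -> skip; s[11]='j' seen -> skip
Result: pgzjc


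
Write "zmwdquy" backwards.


Input string: 'zmwdquy'
Operation: reverse character order
Original order: 'z' -> 'm' -> 'w' -> 'd' -> 'q' -> 'u' -> 'y'
Reversed order: 'y' -> 'u' -> 'q' -> 'd' -> 'w' -> 'm' -> 'z'
Result: yuqdwmz


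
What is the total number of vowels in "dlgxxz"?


Input string: 'dlgxxz'
Operation: count vowels (a, e, i, o, u)
Scan: s[0]='d', s[1]='l', s[2]='g', s[3]='x', s[4]='x', s[5]='z'
Vowels found: 0
Result: 0


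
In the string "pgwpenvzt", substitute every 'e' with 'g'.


Input string: 'pgwpenvzt'
Operation: replace 'e' with 'g'
Positions of 'e': 4
After replacement: pgwpgnvzt


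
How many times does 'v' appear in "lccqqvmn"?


Input string: 'lccqqvmn'
Target character: 'v'
Scan each position: s[5]='v'
Matches found at indices: 5
Total: 1


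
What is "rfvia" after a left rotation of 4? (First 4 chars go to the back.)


Input: 'rfvia', shift = 4
Operation: split at index 4 and swap parts
Front part s[0:4] = 'rfvi'
Back part s[4:] = 'a'
Rotated = back + front = 'a' + 'rfvi'
Result: arfvi


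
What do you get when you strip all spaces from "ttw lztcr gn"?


Input string: 'ttw lztcr gn'
Operation: remove all spaces
Words: 'ttw', 'lztcr', 'gn'
Join without spaces: ttwlztcrgn


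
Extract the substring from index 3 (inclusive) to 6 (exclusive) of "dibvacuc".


Input string: 'dibvacuc'
Operation: slice [3:6]
Extract characters: s[3]='v', s[4]='a', s[5]='c'
Result: vac


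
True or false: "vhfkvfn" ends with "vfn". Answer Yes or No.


Input string: 'vhfkvfn'
Suffix to check: 'vfn'
Last 3 characters of input: 'vfn'
Match: True
Result: Yes


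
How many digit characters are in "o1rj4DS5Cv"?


Input string: 'o1rj4DS5Cv'
Operation: count digit characters (0-9)
Scan: 'o', '1'(digit), 'r', 'j', '4'(digit), 'D', 'S', '5'(digit), 'C', 'v'
Digits found: 3
Result: 3


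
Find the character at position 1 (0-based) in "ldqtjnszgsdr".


Input string: 'ldqtjnszgsdr'
Operation: get character at index 1
Index mapping: s[0]='l', s[1]='d'
Result: 'd'


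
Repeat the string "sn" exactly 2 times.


Input string: 'sn'
Operation: repeat 2 times
Concatenation: 'sn' + 'sn'
Result: snsn


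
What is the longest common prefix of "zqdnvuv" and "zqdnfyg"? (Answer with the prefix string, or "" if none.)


String 1: 'zqdnvuv'
String 2: 'zqdnfyg'
Compare position by position:
pos 0: 'z' vs 'z' match
pos 1: 'q' vs 'q' match
pos 2: 'd' vs 'd' match
pos 3: 'n' vs 'n' match
pos 4: 'v' vs 'f' differ -> stop
Longest common prefix: "zqdn" (length 4)


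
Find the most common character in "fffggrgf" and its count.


Input: 'fffggrgf'
Operation: tally each character
Counts: 'f':4, 'g':3, 'r':1
Maximum: 'f' appears 4 times


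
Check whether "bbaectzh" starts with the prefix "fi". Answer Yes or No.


Input string: 'bbaectzh'
Prefix to check: 'fi'
First 2 characters of input: 'bb'
Match: False
Result: No


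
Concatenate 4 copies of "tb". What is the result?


Input string: 'tb'
Operation: repeat 4 times
Concatenation: 'tb' + 'tb' + 'tb' + 'tb'
Result: tbtbtbtb


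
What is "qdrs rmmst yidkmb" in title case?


Input string: 'qdrs rmmst yidkmb'
Operation: capitalize first letter of each word
Word transformations: 'qdrs'->'Qdrs', 'rmmst'->'Rmmst', 'yidkmb'->'Yidkmb'
Result: Qdrs Rmmst Yidkmb


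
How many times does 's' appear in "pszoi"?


Input string: 'pszoi'
Target character: 's'
Scan each position: s[1]='s'
Matches found at indices: 1
Total: 1


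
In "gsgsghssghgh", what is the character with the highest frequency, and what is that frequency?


Input: 'gsgsghssghgh'
Operation: tally each character
Counts: 'g':5, 'h':3, 's':4
Maximum: 'g' appears 5 times


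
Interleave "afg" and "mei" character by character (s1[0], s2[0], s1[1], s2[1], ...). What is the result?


String 1: 'afg'
String 2: 'mei'
Operation: alternate characters
Pairs: 'a'+'m', 'f'+'e', 'g'+'i'
Result: amfegi


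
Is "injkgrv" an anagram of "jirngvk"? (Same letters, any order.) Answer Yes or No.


String 1: 'jirngvk' -> sorted: 'gijknrv'
String 2: 'injkgrv' -> sorted: 'gijknrv'
Compare sorted forms: 'gijknrv' == 'gijknrv'
Anagram: Yes


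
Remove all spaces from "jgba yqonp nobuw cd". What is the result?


Input string: 'jgba yqonp nobuw cd'
Operation: remove all spaces
Words: 'jgba', 'yqonp', 'nobuw', 'cd'
Join without spaces: jgbayqonpnobuwcd


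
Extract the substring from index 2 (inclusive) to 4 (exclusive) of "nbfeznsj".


Input string: 'nbfeznsj'
Operation: slice [2:4]
Extract characters: s[2]='f', s[3]='e'
Result: fe


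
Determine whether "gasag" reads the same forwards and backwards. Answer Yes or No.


Input string: 'gasag'
Reversed: 'gasag'
Compare pairs: s[0]='g' vs s[4]='g' (match), s[1]='a' vs s[3]='a' (match)
Palindrome: Yes


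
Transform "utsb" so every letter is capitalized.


Input string: 'utsb'
Operation: convert each letter to uppercase
Mapping: 'u'->'U', 't'->'T', 's'->'S', 'b'->'B'
Result: UTSB


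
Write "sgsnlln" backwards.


Input string: 'sgsnlln'
Operation: reverse character order
Original order: 's' -> 'g' -> 's' -> 'n' -> 'l' -> 'l' -> 'n'
Reversed order: 'n' -> 'l' -> 'l' -> 'n' -> 's' -> 'g' -> 's'
Result: nllnsgs


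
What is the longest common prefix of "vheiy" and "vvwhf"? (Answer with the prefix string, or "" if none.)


String 1: 'vheiy'
String 2: 'vvwhf'
Compare position by position:
pos 0: 'v' vs 'v' match
pos 1: 'h' vs 'v' differ -> stop
Longest common prefix: "v" (length 1)


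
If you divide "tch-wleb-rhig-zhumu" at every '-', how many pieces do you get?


Input string: 'tch-wleb-rhig-zhumu'
Delimiter: '-'
Split result: 'tch', 'wleb', 'rhig', 'zhumu'
Number of parts: 4


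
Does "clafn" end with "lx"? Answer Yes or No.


Input string: 'clafn'
Suffix to check: 'lx'
Last 2 characters of input: 'fn'
Match: False
Result: No


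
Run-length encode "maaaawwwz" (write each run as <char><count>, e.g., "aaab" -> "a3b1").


Input: 'maaaawwwz'
Operation: identify consecutive runs
Runs: 'm' -> m1, 'aaaa' -> a4, 'www' -> w3, 'z' -> z1
Encoded: m1a4w3z1


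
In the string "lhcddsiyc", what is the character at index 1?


Input string: 'lhcddsiyc'
Operation: get character at index 1
Index mapping: s[0]='l', s[1]='h'
Result: 'h'


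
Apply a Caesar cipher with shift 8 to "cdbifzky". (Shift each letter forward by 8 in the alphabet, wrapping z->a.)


Input: 'cdbifzky', shift = 8
Operation: for each letter, (position + 8) mod 26
Mapping: 'c'(2+8=10)->'k', 'd'(3+8=11)->'l', 'b'(1+8=9)->'j', 'i'(8+8=16)->'q', 'f'(5+8=13)->'n', 'z'(25+8=33, 33 mod 26=7)->'h', 'k'(10+8=18)->'s', 'y'(24+8=32, 32 mod 26=6)->'g'
Result: kljqnhsg


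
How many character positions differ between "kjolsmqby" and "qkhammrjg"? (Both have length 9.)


String 1: 'kjolsmqby'
String 2: 'qkhammrjg'
Compare each position: pos 0: 'k'!='q', pos 1: 'j'!='k', pos 2: 'o'!='h', pos 3: 'l'!='a', pos 4: 's'!='m', pos 5: 'm'=='m', pos 6: 'q'!='r', pos 7: 'b'!='j', pos 8: 'y'!='g'
Differing positions: 8
Hamming distance: 8


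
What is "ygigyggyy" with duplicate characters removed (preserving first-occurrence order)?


Input: 'ygigyggyy'
Operation: keep first occurrence of each character
Scan: s[0]='y' new -> keep; s[1]='g' new -> keep; s[2]='i' new -> keep; s[3]='g' seen -> skip; s[4]='y' seen -> skip; s[5]='g' seen -> skip; s[6]='g' seen -> skip; s[7]='y' seen -> skip; s[8]='y' seen -> skip
Result: ygi


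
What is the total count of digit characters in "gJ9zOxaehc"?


Input string: 'gJ9zOxaehc'
Operation: count digit characters (0-9)
Scan: 'g', 'J', '9'(digit), 'z', 'O', 'x', 'a', 'e', 'h', 'c'
Digits found: 1
Result: 1


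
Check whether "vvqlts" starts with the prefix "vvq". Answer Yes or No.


Input string: 'vvqlts'
Prefix to check: 'vvq'
First 3 characters of input: 'vvq'
Match: True
Result: Yes


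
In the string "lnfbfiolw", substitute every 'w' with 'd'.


Input string: 'lnfbfiolw'
Operation: replace 'w' with 'd'
Positions of 'w': 8
After replacement: lnfbfiold


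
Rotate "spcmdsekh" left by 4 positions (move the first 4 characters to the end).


Input: 'spcmdsekh', shift = 4
Operation: split at index 4 and swap parts
Front part s[0:4] = 'spcm'
Back part s[4:] = 'dsekh'
Rotated = back + front = 'dsekh' + 'spcm'
Result: dsekhspcm


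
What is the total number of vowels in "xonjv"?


Input string: 'xonjv'
Operation: count vowels (a, e, i, o, u)
Scan: s[0]='x', s[1]='o' (vowel), s[2]='n', s[3]='j', s[4]='v'
Vowels found: 1
Result: 1


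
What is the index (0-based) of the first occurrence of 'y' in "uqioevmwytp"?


Input string: 'uqioevmwytp'
Target: 'y'
Scanning left to right: s[0]='u', s[1]='q', s[2]='i', s[3]='o', s[4]='e', s[5]='v', s[6]='m', s[7]='w', s[8]='y'
First match at index: 8


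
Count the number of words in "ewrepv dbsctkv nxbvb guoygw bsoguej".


Input string: 'ewrepv dbsctkv nxbvb guoygw bsoguej'
Operation: split by spaces
Words found: 'ewrepv', 'dbsctkv', 'nxbvb', 'guoygw', 'bsoguej'
Word count: 5


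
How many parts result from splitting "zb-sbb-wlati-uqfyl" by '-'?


Input string: 'zb-sbb-wlati-uqfyl'
Delimiter: '-'
Split result: 'zb', 'sbb', 'wlati', 'uqfyl'
Number of parts: 4


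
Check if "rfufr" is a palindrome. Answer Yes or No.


Input string: 'rfufr'
Reversed: 'rfufr'
Compare pairs: s[0]='r' vs s[4]='r' (match), s[1]='f' vs s[3]='f' (match)
Palindrome: Yes


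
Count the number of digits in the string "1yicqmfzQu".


Input string: '1yicqmfzQu'
Operation: count digit characters (0-9)
Scan: '1'(digit), 'y', 'i', 'c', 'q', 'm', 'f', 'z', 'Q', 'u'
Digits found: 1
Result: 1


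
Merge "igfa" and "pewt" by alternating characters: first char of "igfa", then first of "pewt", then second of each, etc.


String 1: 'igfa'
String 2: 'pewt'
Operation: alternate characters
Pairs: 'i'+'p', 'g'+'e', 'f'+'w', 'a'+'t'
Result: ipgefwat


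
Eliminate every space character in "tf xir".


Input string: 'tf xir'
Operation: remove all spaces
Words: 'tf', 'xir'
Join without spaces: tfxir


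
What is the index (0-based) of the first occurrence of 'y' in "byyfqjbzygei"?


Input string: 'byyfqjbzygei'
Target: 'y'
Scanning left to right: s[0]='b', s[1]='y'
First match at index: 1


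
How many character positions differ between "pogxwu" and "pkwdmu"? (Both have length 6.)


String 1: 'pogxwu'
String 2: 'pkwdmu'
Compare each position: pos 0: 'p'=='p', pos 1: 'o'!='k', pos 2: 'g'!='w', pos 3: 'x'!='d', pos 4: 'w'!='m', pos 5: 'u'=='u'
Differing positions: 4
Hamming distance: 4


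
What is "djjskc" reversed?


Input string: 'djjskc'
Operation: reverse character order
Original order: 'd' -> 'j' -> 'j' -> 's' -> 'k' -> 'c'
Reversed order: 'c' -> 'k' -> 's' -> 'j' -> 'j' -> 'd'
Result: cksjjd


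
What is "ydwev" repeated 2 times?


Input string: 'ydwev'
Operation: repeat 2 times
Concatenation: 'ydwev' + 'ydwev'
Result: ydwevydwev


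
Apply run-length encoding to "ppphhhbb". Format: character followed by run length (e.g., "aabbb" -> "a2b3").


Input: 'ppphhhbb'
Operation: identify consecutive runs
Runs: 'ppp' -> p3, 'hhh' -> h3, 'bb' -> b2
Encoded: p3h3b2


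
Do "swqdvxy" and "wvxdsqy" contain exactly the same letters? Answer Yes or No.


String 1: 'swqdvxy' -> sorted: 'dqsvwxy'
String 2: 'wvxdsqy' -> sorted: 'dqsvwxy'
Compare sorted forms: 'dqsvwxy' == 'dqsvwxy'
Anagram: Yes


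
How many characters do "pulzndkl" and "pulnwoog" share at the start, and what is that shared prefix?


String 1: 'pulzndkl'
String 2: 'pulnwoog'
Compare position by position:
pos 0: 'p' vs 'p' match
pos 1: 'u' vs 'u' match
pos 2: 'l' vs 'l' match
pos 3: 'z' vs 'n' differ -> stop
Longest common prefix: "pul" (length 3)


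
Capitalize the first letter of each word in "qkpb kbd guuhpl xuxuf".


Input string: 'qkpb kbd guuhpl xuxuf'
Operation: capitalize first letter of each word
Word transformations: 'qkpb'->'Qkpb', 'kbd'->'Kbd', 'guuhpl'->'Guuhpl', 'xuxuf'->'Xuxuf'
Result: Qkpb Kbd Guuhpl Xuxuf


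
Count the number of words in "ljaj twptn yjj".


Input string: 'ljaj twptn yjj'
Operation: split by spaces
Words found: 'ljaj', 'twptn', 'yjj'
Word count: 3


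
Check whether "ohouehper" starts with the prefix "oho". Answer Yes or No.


Input string: 'ohouehper'
Prefix to check: 'oho'
First 3 characters of input: 'oho'
Match: True
Result: Yes


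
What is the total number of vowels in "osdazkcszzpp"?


Input string: 'osdazkcszzpp'
Operation: count vowels (a, e, i, o, u)
Scan: s[0]='o' (vowel), s[1]='s', s[2]='d', s[3]='a' (vowel), s[4]='z', s[5]='k', s[6]='c', s[7]='s', s[8]='z', s[9]='z', s[10]='p', s[11]='p'
Vowels found: 2
Result: 2


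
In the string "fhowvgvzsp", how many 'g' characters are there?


Input string: 'fhowvgvzsp'
Target character: 'g'
Scan each position: s[5]='g'
Matches found at indices: 5
Total: 1


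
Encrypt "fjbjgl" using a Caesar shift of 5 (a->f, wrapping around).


Input: 'fjbjgl', shift = 5
Operation: for each letter, (position + 5) mod 26
Mapping: 'f'(5+5=10)->'k', 'j'(9+5=14)->'o', 'b'(1+5=6)->'g', 'j'(9+5=14)->'o', 'g'(6+5=11)->'l', 'l'(11+5=16)->'q'
Result: kogolq


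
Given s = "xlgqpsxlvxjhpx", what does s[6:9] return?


Input string: 'xlgqpsxlvxjhpx'
Operation: slice [6:9]
Extract characters: s[6]='x', s[7]='l', s[8]='v'
Result: xlv


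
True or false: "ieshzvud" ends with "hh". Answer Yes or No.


Input string: 'ieshzvud'
Suffix to check: 'hh'
Last 2 characters of input: 'ud'
Match: False
Result: No


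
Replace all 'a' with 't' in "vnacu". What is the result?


Input string: 'vnacu'
Operation: replace 'a' with 't'
Positions of 'a': 2
After replacement: vntcu


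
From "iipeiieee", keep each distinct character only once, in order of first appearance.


Input: 'iipeiieee'
Operation: keep first occurrence of each character
Scan: s[0]='i' new -> keep; s[1]='i' seen -> skip; s[2]='p' new -> keep; s[3]='e' new -> keep; s[4]='i' seen -> skip; s[5]='i' seen -> skip; s[6]='e' seen -> skip; s[7]='e' seen -> skip; s[8]='e' seen -> skip
Result: ipe


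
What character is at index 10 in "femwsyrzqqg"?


Input string: 'femwsyrzqqg'
Operation: get character at index 10
Index mapping: s[0]='f', s[1]='e', s[2]='m', s[3]='w', s[4]='s', s[5]='y', s[6]='r', s[7]='z', s[8]='q', s[9]='q', s[10]='g'
Result: 'g'


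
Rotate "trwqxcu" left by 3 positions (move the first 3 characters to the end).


Input: 'trwqxcu', shift = 3
Operation: split at index 3 and swap parts
Front part s[0:3] = 'trw'
Back part s[3:] = 'qxcu'
Rotated = back + front = 'qxcu' + 'trw'
Result: qxcutrw


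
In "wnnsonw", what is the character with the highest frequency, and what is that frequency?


Input: 'wnnsonw'
Operation: tally each character
Counts: 'n':3, 'o':1, 's':1, 'w':2
Maximum: 'n' appears 3 times


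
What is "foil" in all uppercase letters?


Input string: 'foil'
Operation: convert each letter to uppercase
Mapping: 'f'->'F', 'o'->'O', 'i'->'I', 'l'->'L'
Result: FOIL


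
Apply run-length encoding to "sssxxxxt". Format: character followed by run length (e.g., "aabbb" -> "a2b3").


Input: 'sssxxxxt'
Operation: identify consecutive runs
Runs: 'sss' -> s3, 'xxxx' -> x4, 't' -> t1
Encoded: s3x4t1


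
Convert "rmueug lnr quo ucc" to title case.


Input string: 'rmueug lnr quo ucc'
Operation: capitalize first letter of each word
Word transformations: 'rmueug'->'Rmueug', 'lnr'->'Lnr', 'quo'->'Quo', 'ucc'->'Ucc'
Result: Rmueug Lnr Quo Ucc


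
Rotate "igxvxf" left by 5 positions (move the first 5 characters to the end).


Input: 'igxvxf', shift = 5
Operation: split at index 5 and swap parts
Front part s[0:5] = 'igxvx'
Back part s[5:] = 'f'
Rotated = back + front = 'f' + 'igxvx'
Result: figxvx


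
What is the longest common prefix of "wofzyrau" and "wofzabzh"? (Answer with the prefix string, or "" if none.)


String 1: 'wofzyrau'
String 2: 'wofzabzh'
Compare position by position:
pos 0: 'w' vs 'w' match
pos 1: 'o' vs 'o' match
pos 2: 'f' vs 'f' match
pos 3: 'z' vs 'z' match
pos 4: 'y' vs 'a' differ -> stop
Longest common prefix: "wofz" (length 4)


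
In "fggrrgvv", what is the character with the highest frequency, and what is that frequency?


Input: 'fggrrgvv'
Operation: tally each character
Counts: 'f':1, 'g':3, 'r':2, 'v':2
Maximum: 'g' appears 3 times


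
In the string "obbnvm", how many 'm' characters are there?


Input string: 'obbnvm'
Target character: 'm'
Scan each position: s[5]='m'
Matches found at indices: 5
Total: 1


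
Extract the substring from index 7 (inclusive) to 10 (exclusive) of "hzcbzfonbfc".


Input string: 'hzcbzfonbfc'
Operation: slice [7:10]
Extract characters: s[7]='n', s[8]='b', s[9]='f'
Result: nbf


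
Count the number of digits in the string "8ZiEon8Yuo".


Input string: '8ZiEon8Yuo'
Operation: count digit characters (0-9)
Scan: '8'(digit), 'Z', 'i', 'E', 'o', 'n', '8'(digit), 'Y', 'u', 'o'
Digits found: 2
Result: 2


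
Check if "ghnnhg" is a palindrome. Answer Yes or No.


Input string: 'ghnnhg'
Reversed: 'ghnnhg'
Compare pairs: s[0]='g' vs s[5]='g' (match), s[1]='h' vs s[4]='h' (match), s[2]='n' vs s[3]='n' (match)
Palindrome: Yes


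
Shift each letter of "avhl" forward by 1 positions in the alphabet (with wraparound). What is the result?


Input: 'avhl', shift = 1
Operation: for each letter, (position + 1) mod 26
Mapping: 'a'(0+1=1)->'b', 'v'(21+1=22)->'w', 'h'(7+1=8)->'i', 'l'(11+1=12)->'m'
Result: bwim


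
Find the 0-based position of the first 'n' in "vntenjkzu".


Input string: 'vntenjkzu'
Target: 'n'
Scanning left to right: s[0]='v', s[1]='n'
First match at index: 1


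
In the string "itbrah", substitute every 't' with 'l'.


Input string: 'itbrah'
Operation: replace 't' with 'l'
Positions of 't': 1
After replacement: ilbrah


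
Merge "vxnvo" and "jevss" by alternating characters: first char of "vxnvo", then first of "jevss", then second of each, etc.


String 1: 'vxnvo'
String 2: 'jevss'
Operation: alternate characters
Pairs: 'v'+'j', 'x'+'e', 'n'+'v', 'v'+'s', 'o'+'s'
Result: vjxenvvsos


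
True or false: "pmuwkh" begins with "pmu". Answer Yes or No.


Input string: 'pmuwkh'
Prefix to check: 'pmu'
First 3 characters of input: 'pmu'
Match: True
Result: Yes


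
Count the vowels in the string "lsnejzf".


Input string: 'lsnejzf'
Operation: count vowels (a, e, i, o, u)
Scan: s[0]='l', s[1]='s', s[2]='n', s[3]='e' (vowel), s[4]='j', s[5]='z', s[6]='f'
Vowels found: 1
Result: 1


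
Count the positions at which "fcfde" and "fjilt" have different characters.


String 1: 'fcfde'
String 2: 'fjilt'
Compare each position: pos 0: 'f'=='f', pos 1: 'c'!='j', pos 2: 'f'!='i', pos 3: 'd'!='l', pos 4: 'e'!='t'
Differing positions: 4
Hamming distance: 4


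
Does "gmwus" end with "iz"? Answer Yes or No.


Input string: 'gmwus'
Suffix to check: 'iz'
Last 2 characters of input: 'us'
Match: False
Result: No


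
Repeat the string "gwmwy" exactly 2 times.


Input string: 'gwmwy'
Operation: repeat 2 times
Concatenation: 'gwmwy' + 'gwmwy'
Result: gwmwygwmwy


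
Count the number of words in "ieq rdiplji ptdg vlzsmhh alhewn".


Input string: 'ieq rdiplji ptdg vlzsmhh alhewn'
Operation: split by spaces
Words found: 'ieq', 'rdiplji', 'ptdg', 'vlzsmhh', 'alhewn'
Word count: 5


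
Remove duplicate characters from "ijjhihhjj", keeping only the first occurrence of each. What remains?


Input: 'ijjhihhjj'
Operation: keep first occurrence of each character
Scan: s[0]='i' new -> keep; s[1]='j' new -> keep; s[2]='j' seen -> skip; s[3]='h' new -> keep; s[4]='i' seen -> skip; s[5]='h' seen -> skip; s[6]='h' seen -> skip; s[7]='j' seen -> skip; s[8]='j' seen -> skip
Result: ijh


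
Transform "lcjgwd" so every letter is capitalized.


Input string: 'lcjgwd'
Operation: convert each letter to uppercase
Mapping: 'l'->'L', 'c'->'C', 'j'->'J', 'g'->'G', 'w'->'W', 'd'->'D'
Result: LCJGWD


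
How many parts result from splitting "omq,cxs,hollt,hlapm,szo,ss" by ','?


Input string: 'omq,cxs,hollt,hlapm,szo,ss'
Delimiter: ','
Split result: 'omq', 'cxs', 'hollt', 'hlapm', 'szo', 'ss'
Number of parts: 6


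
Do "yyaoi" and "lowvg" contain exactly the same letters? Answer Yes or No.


String 1: 'yyaoi' -> sorted: 'aioyy'
String 2: 'lowvg' -> sorted: 'glovw'
Compare sorted forms: 'aioyy' != 'glovw'
Anagram: No


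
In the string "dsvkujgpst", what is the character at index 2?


Input string: 'dsvkujgpst'
Operation: get character at index 2
Index mapping: s[0]='d', s[1]='s', s[2]='v'
Result: 'v'


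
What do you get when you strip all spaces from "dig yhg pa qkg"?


Input string: 'dig yhg pa qkg'
Operation: remove all spaces
Words: 'dig', 'yhg', 'pa', 'qkg'
Join without spaces: digyhgpaqkg


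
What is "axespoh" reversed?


Input string: 'axespoh'
Operation: reverse character order
Original order: 'a' -> 'x' -> 'e' -> 's' -> 'p' -> 'o' -> 'h'
Reversed order: 'h' -> 'o' -> 'p' -> 's' -> 'e' -> 'x' -> 'a'
Result: hopsexa


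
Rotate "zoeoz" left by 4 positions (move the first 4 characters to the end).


Input: 'zoeoz', shift = 4
Operation: split at index 4 and swap parts
Front part s[0:4] = 'zoeo'
Back part s[4:] = 'z'
Rotated = back + front = 'z' + 'zoeo'
Result: zzoeo


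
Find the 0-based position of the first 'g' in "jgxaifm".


Input string: 'jgxaifm'
Target: 'g'
Scanning left to right: s[0]='j', s[1]='g'
First match at index: 1


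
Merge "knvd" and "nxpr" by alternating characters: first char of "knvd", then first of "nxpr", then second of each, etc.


String 1: 'knvd'
String 2: 'nxpr'
Operation: alternate characters
Pairs: 'k'+'n', 'n'+'x', 'v'+'p', 'd'+'r'
Result: knnxvpdr


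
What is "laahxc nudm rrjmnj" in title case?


Input string: 'laahxc nudm rrjmnj'
Operation: capitalize first letter of each word
Word transformations: 'laahxc'->'Laahxc', 'nudm'->'Nudm', 'rrjmnj'->'Rrjmnj'
Result: Laahxc Nudm Rrjmnj


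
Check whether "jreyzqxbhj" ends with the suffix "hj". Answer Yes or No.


Input string: 'jreyzqxbhj'
Suffix to check: 'hj'
Last 2 characters of input: 'hj'
Match: True
Result: Yes


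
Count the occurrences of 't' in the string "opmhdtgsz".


Input string: 'opmhdtgsz'
Target character: 't'
Scan each position: s[5]='t'
Matches found at indices: 5
Total: 1


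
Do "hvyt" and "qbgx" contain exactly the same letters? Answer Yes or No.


String 1: 'hvyt' -> sorted: 'htvy'
String 2: 'qbgx' -> sorted: 'bgqx'
Compare sorted forms: 'htvy' != 'bgqx'
Anagram: No


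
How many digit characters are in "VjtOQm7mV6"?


Input string: 'VjtOQm7mV6'
Operation: count digit characters (0-9)
Scan: 'V', 'j', 't', 'O', 'Q', 'm', '7'(digit), 'm', 'V', '6'(digit)
Digits found: 2
Result: 2


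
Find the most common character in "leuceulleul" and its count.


Input: 'leuceulleul'
Operation: tally each character
Counts: 'c':1, 'e':3, 'l':4, 'u':3
Maximum: 'l' appears 4 times


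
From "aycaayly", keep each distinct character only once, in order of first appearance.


Input: 'aycaayly'
Operation: keep first occurrence of each character
Scan: s[0]='a' new -> keep; s[1]='y' new -> keep; s[2]='c' new -> keep; s[3]='a' seen -> skip; s[4]='a' seen -> skip; s[5]='y' seen -> skip; s[6]='l' new -> keep; s[7]='y' seen -> skip
Result: aycl


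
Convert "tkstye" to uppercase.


Input string: 'tkstye'
Operation: convert each letter to uppercase
Mapping: 't'->'T', 'k'->'K', 's'->'S', 't'->'T', 'y'->'Y', 'e'->'E'
Result: TKSTYE


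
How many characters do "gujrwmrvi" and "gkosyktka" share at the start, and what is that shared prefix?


String 1: 'gujrwmrvi'
String 2: 'gkosyktka'
Compare position by position:
pos 0: 'g' vs 'g' match
pos 1: 'u' vs 'k' differ -> stop
Longest common prefix: "g" (length 1)


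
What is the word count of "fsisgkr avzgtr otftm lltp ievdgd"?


Input string: 'fsisgkr avzgtr otftm lltp ievdgd'
Operation: split by spaces
Words found: 'fsisgkr', 'avzgtr', 'otftm', 'lltp', 'ievdgd'
Word count: 5


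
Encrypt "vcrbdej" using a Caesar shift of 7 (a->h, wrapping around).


Input: 'vcrbdej', shift = 7
Operation: for each letter, (position + 7) mod 26
Mapping: 'v'(21+7=28, 28 mod 26=2)->'c', 'c'(2+7=9)->'j', 'r'(17+7=24)->'y', 'b'(1+7=8)->'i', 'd'(3+7=10)->'k', 'e'(4+7=11)->'l', 'j'(9+7=16)->'q'
Result: cjyiklq


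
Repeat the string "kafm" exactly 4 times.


Input string: 'kafm'
Operation: repeat 4 times
Concatenation: 'kafm' + 'kafm' + 'kafm' + 'kafm'
Result: kafmkafmkafmkafm


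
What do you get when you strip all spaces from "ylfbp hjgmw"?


Input string: 'ylfbp hjgmw'
Operation: remove all spaces
Words: 'ylfbp', 'hjgmw'
Join without spaces: ylfbphjgmw


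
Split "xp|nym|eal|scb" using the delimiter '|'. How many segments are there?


Input string: 'xp|nym|eal|scb'
Delimiter: '|'
Split result: 'xp', 'nym', 'eal', 'scb'
Number of parts: 4


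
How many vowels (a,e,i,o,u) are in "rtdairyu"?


Input string: 'rtdairyu'
Operation: count vowels (a, e, i, o, u)
Scan: s[0]='r', s[1]='t', s[2]='d', s[3]='a' (vowel), s[4]='i' (vowel), s[5]='r', s[6]='y', s[7]='u' (vowel)
Vowels found: 3
Result: 3


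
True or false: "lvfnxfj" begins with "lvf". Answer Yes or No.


Input string: 'lvfnxfj'
Prefix to check: 'lvf'
First 3 characters of input: 'lvf'
Match: True
Result: Yes


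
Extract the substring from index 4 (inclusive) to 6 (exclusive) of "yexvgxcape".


Input string: 'yexvgxcape'
Operation: slice [4:6]
Extract characters: s[4]='g', s[5]='x'
Result: gx


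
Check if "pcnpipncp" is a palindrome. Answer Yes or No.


Input string: 'pcnpipncp'
Reversed: 'pcnpipncp'
Compare pairs: s[0]='p' vs s[8]='p' (match), s[1]='c' vs s[7]='c' (match), s[2]='n' vs s[6]='n' (match), s[3]='p' vs s[5]='p' (match)
Palindrome: Yes


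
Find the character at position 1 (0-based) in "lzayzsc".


Input string: 'lzayzsc'
Operation: get character at index 1
Index mapping: s[0]='l', s[1]='z'
Result: 'z'


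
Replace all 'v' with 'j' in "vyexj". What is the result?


Input string: 'vyexj'
Operation: replace 'v' with 'j'
Positions of 'v': 0
After replacement: jyexj
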